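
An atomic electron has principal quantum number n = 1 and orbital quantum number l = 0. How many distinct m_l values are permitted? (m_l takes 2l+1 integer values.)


m_l ranges from -l to +l in integer steps
So m_l goes from -0 to +0
Count = 2l + 1 = 2*0 + 1
= 1

1


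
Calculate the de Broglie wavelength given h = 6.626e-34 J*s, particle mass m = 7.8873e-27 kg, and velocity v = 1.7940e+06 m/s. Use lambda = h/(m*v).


lambda = h / (m * v)
= 6.626e-34 / (7.8873e-27 * 1.7940e+06)
= 6.626e-34 / 1.4150e-20
= 4.6827e-14 m

4.6827e-14


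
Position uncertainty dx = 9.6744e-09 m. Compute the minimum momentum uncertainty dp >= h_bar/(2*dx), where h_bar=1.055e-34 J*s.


dp = h_bar / (2 * dx)
= 1.055e-34 / (2 * 9.6744e-09)
= 1.055e-34 / 1.9349e-08
= 5.4525e-27 kg*m/s

5.4525e-27


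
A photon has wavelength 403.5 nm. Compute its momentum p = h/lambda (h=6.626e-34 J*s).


p = h / lambda
= 6.626e-34 / (403.5e-9)
= 6.626e-34 / 4.0350e-07
= 1.6421e-27 kg*m/s

1.6421e-27


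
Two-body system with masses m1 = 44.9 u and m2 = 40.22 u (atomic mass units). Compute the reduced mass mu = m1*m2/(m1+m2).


mu = m1 * m2 / (m1 + m2)
= 44.9 * 40.22 / (44.9 + 40.22)
= 1805.878 / 85.12
= 21.2157 u

21.2157


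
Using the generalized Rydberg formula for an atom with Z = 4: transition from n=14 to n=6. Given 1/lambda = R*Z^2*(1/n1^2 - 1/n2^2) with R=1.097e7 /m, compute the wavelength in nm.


1/lambda = R * Z^2 * (1/n1^2 - 1/n2^2)
= 1.097e7 * 4^2 * (1/6^2 - 1/14^2)
= 1.097e7 * 16 * (0.027778 - 0.005102)
= 3.9800e+06 /m
lambda = 1 / 3.9800e+06
= 251.2534 nm

251.2534


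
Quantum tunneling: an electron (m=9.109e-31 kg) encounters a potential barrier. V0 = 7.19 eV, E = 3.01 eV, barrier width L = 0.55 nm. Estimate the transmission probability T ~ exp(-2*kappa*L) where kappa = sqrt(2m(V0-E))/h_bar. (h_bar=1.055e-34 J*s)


V0 - E = 4.18 eV = 6.6964e-19 J
kappa = sqrt(2 * m * (V0-E)) / h_bar
= sqrt(2 * 9.109e-31 * 6.6964e-19) / 1.055e-34
= 1.0469e+10 /m
2*kappa*L = 2 * 1.0469e+10 * 0.55e-9
= 11.5162
T = exp(-11.5162) = 9.967104e-06

9.967104e-06


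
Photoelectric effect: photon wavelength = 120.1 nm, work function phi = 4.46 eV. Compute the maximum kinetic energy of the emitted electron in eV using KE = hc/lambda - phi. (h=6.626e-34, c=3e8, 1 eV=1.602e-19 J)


E_photon = hc / lambda
= (6.626e-34)(3e8) / (120.1e-9)
= 1.6551e-18 J
= 10.3316 eV
KE = E_photon - phi
= 10.3316 - 4.46
= 5.8716 eV

5.8716


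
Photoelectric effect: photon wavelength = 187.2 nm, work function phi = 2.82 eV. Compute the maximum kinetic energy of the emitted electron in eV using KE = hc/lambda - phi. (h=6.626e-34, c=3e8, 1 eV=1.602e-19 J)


E_photon = hc / lambda
= (6.626e-34)(3e8) / (187.2e-9)
= 1.0619e-18 J
= 6.6283 eV
KE = E_photon - phi
= 6.6283 - 2.82
= 3.8083 eV

3.8083


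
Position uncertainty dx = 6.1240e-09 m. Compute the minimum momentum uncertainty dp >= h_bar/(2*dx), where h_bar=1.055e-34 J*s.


dp = h_bar / (2 * dx)
= 1.055e-34 / (2 * 6.1240e-09)
= 1.055e-34 / 1.2248e-08
= 8.6137e-27 kg*m/s

8.6137e-27


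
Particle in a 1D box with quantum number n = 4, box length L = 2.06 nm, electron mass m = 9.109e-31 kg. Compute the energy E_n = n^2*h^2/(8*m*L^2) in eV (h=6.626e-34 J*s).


E = n^2 * h^2 / (8 * m * L^2)
= 4^2 * (6.626e-34)^2 / (8 * 9.109e-31 * (2.06e-9)^2)
= 16 * 4.3904e-67 / (8 * 9.109e-31 * 4.2436e-18)
= 2.2716e-19 J
= 1.418 eV

1.418


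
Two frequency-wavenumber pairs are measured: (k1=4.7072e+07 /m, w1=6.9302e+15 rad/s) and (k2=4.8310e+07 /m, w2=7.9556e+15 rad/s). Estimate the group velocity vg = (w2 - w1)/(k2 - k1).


vg = (w2 - w1) / (k2 - k1)
= (7.9556e+15 - 6.9302e+15) / (4.8310e+07 - 4.7072e+07)
= 1.0254e+15 / 1.2380e+06
= 8.2827e+08 m/s

8.2827e+08


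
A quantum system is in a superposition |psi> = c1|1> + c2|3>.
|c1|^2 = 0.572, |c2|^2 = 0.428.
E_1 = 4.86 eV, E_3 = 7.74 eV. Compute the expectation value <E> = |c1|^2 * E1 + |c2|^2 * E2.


<E> = |c1|^2 * E1 + |c2|^2 * E2
= 0.572 * 4.86 + 0.428 * 7.74
= 2.7799 + 3.3127
= 6.0926 eV

6.0926


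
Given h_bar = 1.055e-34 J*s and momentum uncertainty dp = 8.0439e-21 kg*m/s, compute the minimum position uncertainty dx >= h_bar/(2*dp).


dx = h_bar / (2 * dp)
= 1.055e-34 / (2 * 8.0439e-21)
= 1.055e-34 / 1.6088e-20
= 6.5578e-15 m

6.5578e-15


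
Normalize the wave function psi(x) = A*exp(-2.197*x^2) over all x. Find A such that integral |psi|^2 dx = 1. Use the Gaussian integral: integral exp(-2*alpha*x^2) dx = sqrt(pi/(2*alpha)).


integral |psi|^2 dx = A^2 * sqrt(pi/(2*alpha)) = 1
A^2 = sqrt(2*alpha/pi)
= sqrt(2 * 2.197 / pi)
= 1.182647
A = sqrt(1.182647)
= 1.0875

1.0875


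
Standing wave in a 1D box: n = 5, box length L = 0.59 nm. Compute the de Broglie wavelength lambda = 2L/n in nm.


lambda = 2L / n
= 2 * 0.59 / 5
= 1.18 / 5
= 0.236 nm

0.236


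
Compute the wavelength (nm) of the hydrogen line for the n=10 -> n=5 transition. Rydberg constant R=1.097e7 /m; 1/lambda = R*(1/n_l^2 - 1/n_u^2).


1/lambda = R * (1/n_l^2 - 1/n_u^2)
= 1.097e7 * (1/5^2 - 1/10^2)
= 1.097e7 * (0.04 - 0.01)
= 1.097e7 * 0.03
= 3.2910e+05 /m
lambda = 1 / 3.2910e+05 = 3038.5901 nm

3038.5901


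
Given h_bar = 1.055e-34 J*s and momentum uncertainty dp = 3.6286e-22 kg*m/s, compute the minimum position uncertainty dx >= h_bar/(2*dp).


dx = h_bar / (2 * dp)
= 1.055e-34 / (2 * 3.6286e-22)
= 1.055e-34 / 7.2572e-22
= 1.4537e-13 m

1.4537e-13


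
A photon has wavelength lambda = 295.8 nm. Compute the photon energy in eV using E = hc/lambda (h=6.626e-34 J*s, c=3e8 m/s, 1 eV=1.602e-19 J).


E = hc / lambda
= (6.626e-34)(3e8) / (295.8e-9)
= 1.9878e-25 / 2.9580e-07
= 6.7201e-19 J
Converting to eV: 6.7201e-19 / 1.602e-19
= 4.1948 eV

4.1948


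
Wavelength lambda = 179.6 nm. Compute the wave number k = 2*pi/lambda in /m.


k = 2 * pi / lambda
= 6.2832 / (179.6e-9)
= 6.2832 / 1.7960e-07
= 3.4984e+07 /m

3.4984e+07


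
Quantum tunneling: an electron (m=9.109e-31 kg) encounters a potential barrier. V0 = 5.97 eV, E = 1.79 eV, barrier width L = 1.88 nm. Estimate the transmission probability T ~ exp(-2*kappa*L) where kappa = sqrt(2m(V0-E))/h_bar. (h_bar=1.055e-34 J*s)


V0 - E = 4.18 eV = 6.6964e-19 J
kappa = sqrt(2 * m * (V0-E)) / h_bar
= sqrt(2 * 9.109e-31 * 6.6964e-19) / 1.055e-34
= 1.0469e+10 /m
2*kappa*L = 2 * 1.0469e+10 * 1.88e-9
= 39.3645
T = exp(-39.3645) = 8.020463e-18

8.020463e-18


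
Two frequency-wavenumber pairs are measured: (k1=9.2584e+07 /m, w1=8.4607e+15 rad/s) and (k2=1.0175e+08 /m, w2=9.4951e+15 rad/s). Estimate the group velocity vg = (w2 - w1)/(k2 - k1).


vg = (w2 - w1) / (k2 - k1)
= (9.4951e+15 - 8.4607e+15) / (1.0175e+08 - 9.2584e+07)
= 1.0344e+15 / 9.1660e+06
= 1.1285e+08 m/s

1.1285e+08


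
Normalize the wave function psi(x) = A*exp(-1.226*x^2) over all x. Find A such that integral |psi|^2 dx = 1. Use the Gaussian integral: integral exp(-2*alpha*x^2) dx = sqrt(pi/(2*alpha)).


integral |psi|^2 dx = A^2 * sqrt(pi/(2*alpha)) = 1
A^2 = sqrt(2*alpha/pi)
= sqrt(2 * 1.226 / pi)
= 0.883457
A = sqrt(0.883457)
= 0.9399

0.9399


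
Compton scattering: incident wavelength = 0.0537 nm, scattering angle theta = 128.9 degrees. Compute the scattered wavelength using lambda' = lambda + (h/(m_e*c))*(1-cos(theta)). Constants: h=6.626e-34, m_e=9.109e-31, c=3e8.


Compton wavelength: h/(m_e*c) = 2.4247e-12 m
d_lambda = 2.4247e-12 * (1 - cos(128.9 deg))
= 2.4247e-12 * 1.627963
= 3.9473e-12 m = 0.003947 nm
lambda' = 0.0537 + 0.003947
= 0.057647 nm

0.057647


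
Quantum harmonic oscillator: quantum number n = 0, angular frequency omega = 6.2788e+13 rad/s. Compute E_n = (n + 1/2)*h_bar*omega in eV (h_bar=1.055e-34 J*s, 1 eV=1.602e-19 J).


E = (n + 1/2) * h_bar * omega
= (0 + 0.5) * 1.055e-34 * 6.2788e+13
= 0.5 * 6.6241e-21
= 3.3121e-21 J
= 0.0207 eV

0.0207


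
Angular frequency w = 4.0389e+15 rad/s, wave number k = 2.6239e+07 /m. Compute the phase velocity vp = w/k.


vp = w / k
= 4.0389e+15 / 2.6239e+07
= 1.5393e+08 m/s

1.5393e+08


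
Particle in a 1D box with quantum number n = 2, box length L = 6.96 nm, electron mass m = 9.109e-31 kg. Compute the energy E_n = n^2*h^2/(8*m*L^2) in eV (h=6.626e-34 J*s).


E = n^2 * h^2 / (8 * m * L^2)
= 2^2 * (6.626e-34)^2 / (8 * 9.109e-31 * (6.96e-9)^2)
= 4 * 4.3904e-67 / (8 * 9.109e-31 * 4.8442e-17)
= 4.9749e-21 J
= 0.0311 eV

0.0311


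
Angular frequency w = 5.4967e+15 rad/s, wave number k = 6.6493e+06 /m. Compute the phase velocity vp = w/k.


vp = w / k
= 5.4967e+15 / 6.6493e+06
= 8.2666e+08 m/s

8.2666e+08


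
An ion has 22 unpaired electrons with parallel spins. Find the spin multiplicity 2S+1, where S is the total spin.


Total spin S = N * (1/2) = 22 * 0.5 = 11.0
Spin multiplicity = 2S + 1
= 2 * 11.0 + 1
= 23

23


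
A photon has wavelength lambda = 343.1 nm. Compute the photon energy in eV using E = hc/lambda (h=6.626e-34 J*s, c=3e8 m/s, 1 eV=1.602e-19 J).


E = hc / lambda
= (6.626e-34)(3e8) / (343.1e-9)
= 1.9878e-25 / 3.4310e-07
= 5.7936e-19 J
Converting to eV: 5.7936e-19 / 1.602e-19
= 3.6165 eV

3.6165


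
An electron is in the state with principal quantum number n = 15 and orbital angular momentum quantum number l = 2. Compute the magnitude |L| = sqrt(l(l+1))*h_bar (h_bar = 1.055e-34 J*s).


L = sqrt(l*(l+1)) * h_bar
= sqrt(2 * 3) * 1.055e-34
= sqrt(6) * 1.055e-34
= 2.4495 * 1.055e-34
= 2.5842e-34 J*s

2.5842e-34


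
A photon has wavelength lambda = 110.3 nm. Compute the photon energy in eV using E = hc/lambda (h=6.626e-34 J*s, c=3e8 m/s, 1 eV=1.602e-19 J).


E = hc / lambda
= (6.626e-34)(3e8) / (110.3e-9)
= 1.9878e-25 / 1.1030e-07
= 1.8022e-18 J
Converting to eV: 1.8022e-18 / 1.602e-19
= 11.2495 eV

11.2495


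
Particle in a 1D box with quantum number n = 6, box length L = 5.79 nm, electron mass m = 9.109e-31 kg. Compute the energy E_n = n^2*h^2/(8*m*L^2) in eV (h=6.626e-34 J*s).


E = n^2 * h^2 / (8 * m * L^2)
= 6^2 * (6.626e-34)^2 / (8 * 9.109e-31 * (5.79e-9)^2)
= 36 * 4.3904e-67 / (8 * 9.109e-31 * 3.3524e-17)
= 6.4698e-20 J
= 0.4039 eV

0.4039


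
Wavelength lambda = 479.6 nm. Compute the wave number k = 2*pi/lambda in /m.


k = 2 * pi / lambda
= 6.2832 / (479.6e-9)
= 6.2832 / 4.7960e-07
= 1.3101e+07 /m

1.3101e+07


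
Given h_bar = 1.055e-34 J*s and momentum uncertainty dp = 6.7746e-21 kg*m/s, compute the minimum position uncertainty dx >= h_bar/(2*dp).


dx = h_bar / (2 * dp)
= 1.055e-34 / (2 * 6.7746e-21)
= 1.055e-34 / 1.3549e-20
= 7.7864e-15 m

7.7864e-15


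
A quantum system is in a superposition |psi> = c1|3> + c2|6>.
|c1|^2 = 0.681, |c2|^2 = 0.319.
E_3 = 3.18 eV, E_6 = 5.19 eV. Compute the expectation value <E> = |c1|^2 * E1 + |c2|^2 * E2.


<E> = |c1|^2 * E1 + |c2|^2 * E2
= 0.681 * 3.18 + 0.319 * 5.19
= 2.1656 + 1.6556
= 3.8212 eV

3.8212


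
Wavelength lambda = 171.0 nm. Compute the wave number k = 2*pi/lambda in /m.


k = 2 * pi / lambda
= 6.2832 / (171.0e-9)
= 6.2832 / 1.7100e-07
= 3.6744e+07 /m

3.6744e+07


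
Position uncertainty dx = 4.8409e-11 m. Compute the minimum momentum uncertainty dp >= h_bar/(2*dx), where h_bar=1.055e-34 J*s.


dp = h_bar / (2 * dx)
= 1.055e-34 / (2 * 4.8409e-11)
= 1.055e-34 / 9.6818e-11
= 1.0897e-24 kg*m/s

1.0897e-24


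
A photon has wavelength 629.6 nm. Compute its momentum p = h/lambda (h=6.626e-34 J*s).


p = h / lambda
= 6.626e-34 / (629.6e-9)
= 6.626e-34 / 6.2960e-07
= 1.0524e-27 kg*m/s

1.0524e-27


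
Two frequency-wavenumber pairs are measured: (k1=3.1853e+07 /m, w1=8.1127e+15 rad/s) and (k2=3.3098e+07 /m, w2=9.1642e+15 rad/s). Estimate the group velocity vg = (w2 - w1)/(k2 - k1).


vg = (w2 - w1) / (k2 - k1)
= (9.1642e+15 - 8.1127e+15) / (3.3098e+07 - 3.1853e+07)
= 1.0515e+15 / 1.2450e+06
= 8.4458e+08 m/s

8.4458e+08


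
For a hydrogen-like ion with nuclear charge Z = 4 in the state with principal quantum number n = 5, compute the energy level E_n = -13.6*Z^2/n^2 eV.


E_n = -13.6 * Z^2 / n^2
= -13.6 * 4^2 / 5^2
= -13.6 * 16 / 25
= -8.704 eV

-8.704


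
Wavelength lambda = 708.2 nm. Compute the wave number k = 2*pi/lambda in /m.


k = 2 * pi / lambda
= 6.2832 / (708.2e-9)
= 6.2832 / 7.0820e-07
= 8.8720e+06 /m

8.8720e+06


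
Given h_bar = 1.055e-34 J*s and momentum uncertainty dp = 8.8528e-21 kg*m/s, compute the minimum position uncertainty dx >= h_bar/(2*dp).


dx = h_bar / (2 * dp)
= 1.055e-34 / (2 * 8.8528e-21)
= 1.055e-34 / 1.7706e-20
= 5.9586e-15 m

5.9586e-15


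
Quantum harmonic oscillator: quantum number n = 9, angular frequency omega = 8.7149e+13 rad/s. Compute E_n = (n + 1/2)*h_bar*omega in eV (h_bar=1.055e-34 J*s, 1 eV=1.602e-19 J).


E = (n + 1/2) * h_bar * omega
= (9 + 0.5) * 1.055e-34 * 8.7149e+13
= 9.5 * 9.1942e-21
= 8.7345e-20 J
= 0.5452 eV

0.5452


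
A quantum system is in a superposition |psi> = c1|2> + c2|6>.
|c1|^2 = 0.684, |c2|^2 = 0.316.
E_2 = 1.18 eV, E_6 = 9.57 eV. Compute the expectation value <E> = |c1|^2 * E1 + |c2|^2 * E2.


<E> = |c1|^2 * E1 + |c2|^2 * E2
= 0.684 * 1.18 + 0.316 * 9.57
= 0.8071 + 3.0241
= 3.8312 eV

3.8312


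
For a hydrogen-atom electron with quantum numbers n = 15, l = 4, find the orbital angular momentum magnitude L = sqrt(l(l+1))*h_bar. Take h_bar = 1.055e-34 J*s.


L = sqrt(l*(l+1)) * h_bar
= sqrt(4 * 5) * 1.055e-34
= sqrt(20) * 1.055e-34
= 4.4721 * 1.055e-34
= 4.7181e-34 J*s

4.7181e-34


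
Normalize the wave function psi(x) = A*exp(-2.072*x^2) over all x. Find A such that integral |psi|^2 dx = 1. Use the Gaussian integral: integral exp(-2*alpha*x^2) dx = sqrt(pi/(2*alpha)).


integral |psi|^2 dx = A^2 * sqrt(pi/(2*alpha)) = 1
A^2 = sqrt(2*alpha/pi)
= sqrt(2 * 2.072 / pi)
= 1.14851
A = sqrt(1.14851)
= 1.0717

1.0717


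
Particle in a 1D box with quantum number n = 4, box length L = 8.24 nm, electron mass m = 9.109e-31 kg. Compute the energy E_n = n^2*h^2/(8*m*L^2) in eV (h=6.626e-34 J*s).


E = n^2 * h^2 / (8 * m * L^2)
= 4^2 * (6.626e-34)^2 / (8 * 9.109e-31 * (8.24e-9)^2)
= 16 * 4.3904e-67 / (8 * 9.109e-31 * 6.7898e-17)
= 1.4197e-20 J
= 0.0886 eV

0.0886


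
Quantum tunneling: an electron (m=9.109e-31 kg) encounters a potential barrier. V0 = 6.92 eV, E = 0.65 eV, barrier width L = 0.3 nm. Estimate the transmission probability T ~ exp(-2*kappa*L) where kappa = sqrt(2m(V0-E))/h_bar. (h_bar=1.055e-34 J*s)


V0 - E = 6.27 eV = 1.0045e-18 J
kappa = sqrt(2 * m * (V0-E)) / h_bar
= sqrt(2 * 9.109e-31 * 1.0045e-18) / 1.055e-34
= 1.2822e+10 /m
2*kappa*L = 2 * 1.2822e+10 * 0.3e-9
= 7.6933
T = exp(-7.6933) = 4.558592e-04

4.558592e-04


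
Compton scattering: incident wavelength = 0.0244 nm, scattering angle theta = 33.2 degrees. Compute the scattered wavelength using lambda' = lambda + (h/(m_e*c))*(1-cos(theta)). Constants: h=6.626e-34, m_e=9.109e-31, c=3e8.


Compton wavelength: h/(m_e*c) = 2.4247e-12 m
d_lambda = 2.4247e-12 * (1 - cos(33.2 deg))
= 2.4247e-12 * 0.163236
= 3.9580e-13 m = 0.000396 nm
lambda' = 0.0244 + 0.000396
= 0.024796 nm

0.024796


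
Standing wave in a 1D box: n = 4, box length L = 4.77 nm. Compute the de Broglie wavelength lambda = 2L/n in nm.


lambda = 2L / n
= 2 * 4.77 / 4
= 9.54 / 4
= 2.385 nm

2.385


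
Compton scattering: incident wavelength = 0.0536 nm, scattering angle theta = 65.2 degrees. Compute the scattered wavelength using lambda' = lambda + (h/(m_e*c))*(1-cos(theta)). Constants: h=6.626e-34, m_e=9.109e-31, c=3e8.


Compton wavelength: h/(m_e*c) = 2.4247e-12 m
d_lambda = 2.4247e-12 * (1 - cos(65.2 deg))
= 2.4247e-12 * 0.580548
= 1.4077e-12 m = 0.001408 nm
lambda' = 0.0536 + 0.001408
= 0.055008 nm

0.055008


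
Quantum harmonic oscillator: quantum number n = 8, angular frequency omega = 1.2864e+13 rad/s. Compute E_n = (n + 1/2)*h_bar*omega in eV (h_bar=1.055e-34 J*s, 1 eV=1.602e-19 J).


E = (n + 1/2) * h_bar * omega
= (8 + 0.5) * 1.055e-34 * 1.2864e+13
= 8.5 * 1.3572e-21
= 1.1536e-20 J
= 0.072 eV

0.072


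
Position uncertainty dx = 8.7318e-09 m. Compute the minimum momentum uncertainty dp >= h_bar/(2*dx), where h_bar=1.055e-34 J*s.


dp = h_bar / (2 * dx)
= 1.055e-34 / (2 * 8.7318e-09)
= 1.055e-34 / 1.7464e-08
= 6.0411e-27 kg*m/s

6.0411e-27


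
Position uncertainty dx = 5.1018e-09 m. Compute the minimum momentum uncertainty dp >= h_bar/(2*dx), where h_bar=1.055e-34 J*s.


dp = h_bar / (2 * dx)
= 1.055e-34 / (2 * 5.1018e-09)
= 1.055e-34 / 1.0204e-08
= 1.0339e-26 kg*m/s

1.0339e-26


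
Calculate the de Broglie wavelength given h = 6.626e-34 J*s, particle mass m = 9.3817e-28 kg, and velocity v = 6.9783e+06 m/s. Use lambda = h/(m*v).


lambda = h / (m * v)
= 6.626e-34 / (9.3817e-28 * 6.9783e+06)
= 6.626e-34 / 6.5468e-21
= 1.0121e-13 m

1.0121e-13


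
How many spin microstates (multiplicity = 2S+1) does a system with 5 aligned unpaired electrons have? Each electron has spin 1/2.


Total spin S = N * (1/2) = 5 * 0.5 = 2.5
Spin multiplicity = 2S + 1
= 2 * 2.5 + 1
= 6

6


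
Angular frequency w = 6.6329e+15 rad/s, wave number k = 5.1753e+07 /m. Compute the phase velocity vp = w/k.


vp = w / k
= 6.6329e+15 / 5.1753e+07
= 1.2816e+08 m/s

1.2816e+08


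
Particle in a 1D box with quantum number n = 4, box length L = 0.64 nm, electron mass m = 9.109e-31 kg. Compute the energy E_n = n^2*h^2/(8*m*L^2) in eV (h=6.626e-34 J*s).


E = n^2 * h^2 / (8 * m * L^2)
= 4^2 * (6.626e-34)^2 / (8 * 9.109e-31 * (0.64e-9)^2)
= 16 * 4.3904e-67 / (8 * 9.109e-31 * 4.0960e-19)
= 2.3534e-18 J
= 14.6906 eV

14.6906


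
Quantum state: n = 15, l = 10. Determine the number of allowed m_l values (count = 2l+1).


m_l ranges from -l to +l in integer steps
So m_l goes from -10 to +10
Count = 2l + 1 = 2*10 + 1
= 21

21


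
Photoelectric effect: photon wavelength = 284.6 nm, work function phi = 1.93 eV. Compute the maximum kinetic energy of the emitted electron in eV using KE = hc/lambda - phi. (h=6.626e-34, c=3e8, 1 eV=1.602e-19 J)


E_photon = hc / lambda
= (6.626e-34)(3e8) / (284.6e-9)
= 6.9845e-19 J
= 4.3599 eV
KE = E_photon - phi
= 4.3599 - 1.93
= 2.4299 eV

2.4299


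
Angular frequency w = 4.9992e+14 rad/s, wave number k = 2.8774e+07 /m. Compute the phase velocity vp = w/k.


vp = w / k
= 4.9992e+14 / 2.8774e+07
= 1.7374e+07 m/s

1.7374e+07


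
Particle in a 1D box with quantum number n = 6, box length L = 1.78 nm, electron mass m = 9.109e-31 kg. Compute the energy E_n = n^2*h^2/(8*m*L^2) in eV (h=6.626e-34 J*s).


E = n^2 * h^2 / (8 * m * L^2)
= 6^2 * (6.626e-34)^2 / (8 * 9.109e-31 * (1.78e-9)^2)
= 36 * 4.3904e-67 / (8 * 9.109e-31 * 3.1684e-18)
= 6.8455e-19 J
= 4.2731 eV

4.2731


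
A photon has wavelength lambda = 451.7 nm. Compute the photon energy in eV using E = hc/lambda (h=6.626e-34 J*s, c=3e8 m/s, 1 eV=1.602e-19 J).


E = hc / lambda
= (6.626e-34)(3e8) / (451.7e-9)
= 1.9878e-25 / 4.5170e-07
= 4.4007e-19 J
Converting to eV: 4.4007e-19 / 1.602e-19
= 2.747 eV

2.747


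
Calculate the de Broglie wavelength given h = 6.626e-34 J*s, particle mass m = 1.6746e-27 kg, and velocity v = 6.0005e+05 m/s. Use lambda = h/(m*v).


lambda = h / (m * v)
= 6.626e-34 / (1.6746e-27 * 6.0005e+05)
= 6.626e-34 / 1.0048e-21
= 6.5941e-13 m

6.5941e-13


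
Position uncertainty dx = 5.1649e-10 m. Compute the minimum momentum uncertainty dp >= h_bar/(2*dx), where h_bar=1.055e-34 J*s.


dp = h_bar / (2 * dx)
= 1.055e-34 / (2 * 5.1649e-10)
= 1.055e-34 / 1.0330e-09
= 1.0213e-25 kg*m/s

1.0213e-25


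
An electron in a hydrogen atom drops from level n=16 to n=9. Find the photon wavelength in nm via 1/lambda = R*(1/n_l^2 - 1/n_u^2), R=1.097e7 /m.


1/lambda = R * (1/n_l^2 - 1/n_u^2)
= 1.097e7 * (1/9^2 - 1/16^2)
= 1.097e7 * (0.012346 - 0.003906)
= 1.097e7 * 0.008439
= 9.2581e+04 /m
lambda = 1 / 9.2581e+04 = 10801.4064 nm

10801.4064


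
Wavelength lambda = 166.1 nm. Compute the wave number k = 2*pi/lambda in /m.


k = 2 * pi / lambda
= 6.2832 / (166.1e-9)
= 6.2832 / 1.6610e-07
= 3.7828e+07 /m

3.7828e+07


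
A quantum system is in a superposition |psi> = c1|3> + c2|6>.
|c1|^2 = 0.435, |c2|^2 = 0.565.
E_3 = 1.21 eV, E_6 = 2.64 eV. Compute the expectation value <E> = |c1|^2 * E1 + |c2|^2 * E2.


<E> = |c1|^2 * E1 + |c2|^2 * E2
= 0.435 * 1.21 + 0.565 * 2.64
= 0.5263 + 1.4916
= 2.0179 eV

2.0179


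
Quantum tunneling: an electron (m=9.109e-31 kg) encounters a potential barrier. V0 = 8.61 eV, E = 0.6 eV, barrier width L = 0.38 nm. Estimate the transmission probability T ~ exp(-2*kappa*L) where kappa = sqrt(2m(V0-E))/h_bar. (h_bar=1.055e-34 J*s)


V0 - E = 8.01 eV = 1.2832e-18 J
kappa = sqrt(2 * m * (V0-E)) / h_bar
= sqrt(2 * 9.109e-31 * 1.2832e-18) / 1.055e-34
= 1.4493e+10 /m
2*kappa*L = 2 * 1.4493e+10 * 0.38e-9
= 11.0144
T = exp(-11.0144) = 1.646369e-05

1.646369e-05


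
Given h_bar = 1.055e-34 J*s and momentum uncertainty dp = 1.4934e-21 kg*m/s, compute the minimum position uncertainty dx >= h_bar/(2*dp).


dx = h_bar / (2 * dp)
= 1.055e-34 / (2 * 1.4934e-21)
= 1.055e-34 / 2.9868e-21
= 3.5322e-14 m

3.5322e-14


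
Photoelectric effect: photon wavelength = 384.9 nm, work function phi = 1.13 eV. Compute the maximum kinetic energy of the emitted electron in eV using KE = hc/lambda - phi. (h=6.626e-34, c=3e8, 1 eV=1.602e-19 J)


E_photon = hc / lambda
= (6.626e-34)(3e8) / (384.9e-9)
= 5.1645e-19 J
= 3.2238 eV
KE = E_photon - phi
= 3.2238 - 1.13
= 2.0938 eV

2.0938


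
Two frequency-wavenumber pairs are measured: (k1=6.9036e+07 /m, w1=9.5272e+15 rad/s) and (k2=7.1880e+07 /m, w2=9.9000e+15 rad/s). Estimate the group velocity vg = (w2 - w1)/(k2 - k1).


vg = (w2 - w1) / (k2 - k1)
= (9.9000e+15 - 9.5272e+15) / (7.1880e+07 - 6.9036e+07)
= 3.7280e+14 / 2.8440e+06
= 1.3108e+08 m/s

1.3108e+08


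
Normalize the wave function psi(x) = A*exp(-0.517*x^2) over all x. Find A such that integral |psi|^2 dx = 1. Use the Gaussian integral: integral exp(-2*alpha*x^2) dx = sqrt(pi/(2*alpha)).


integral |psi|^2 dx = A^2 * sqrt(pi/(2*alpha)) = 1
A^2 = sqrt(2*alpha/pi)
= sqrt(2 * 0.517 / pi)
= 0.573701
A = sqrt(0.573701)
= 0.7574

0.7574


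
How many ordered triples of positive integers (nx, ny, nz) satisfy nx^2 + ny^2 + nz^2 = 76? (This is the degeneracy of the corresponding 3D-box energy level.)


Enumerate all (nx, ny, nz) with nx^2 + ny^2 + nz^2 = 76:
(2,6,6)
(6,2,6)
(6,6,2)
Total degeneracy = 3

3


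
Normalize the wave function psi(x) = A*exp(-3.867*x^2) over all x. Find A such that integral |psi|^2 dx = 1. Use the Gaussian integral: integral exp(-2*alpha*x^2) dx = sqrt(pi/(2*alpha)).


integral |psi|^2 dx = A^2 * sqrt(pi/(2*alpha)) = 1
A^2 = sqrt(2*alpha/pi)
= sqrt(2 * 3.867 / pi)
= 1.569015
A = sqrt(1.569015)
= 1.2526

1.2526


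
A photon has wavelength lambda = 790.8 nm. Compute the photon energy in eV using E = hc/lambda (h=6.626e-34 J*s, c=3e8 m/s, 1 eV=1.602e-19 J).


E = hc / lambda
= (6.626e-34)(3e8) / (790.8e-9)
= 1.9878e-25 / 7.9080e-07
= 2.5137e-19 J
Converting to eV: 2.5137e-19 / 1.602e-19
= 1.5691 eV

1.5691


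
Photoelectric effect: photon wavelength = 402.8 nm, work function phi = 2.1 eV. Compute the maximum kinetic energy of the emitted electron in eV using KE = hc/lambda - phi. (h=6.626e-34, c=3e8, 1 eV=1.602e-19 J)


E_photon = hc / lambda
= (6.626e-34)(3e8) / (402.8e-9)
= 4.9350e-19 J
= 3.0805 eV
KE = E_photon - phi
= 3.0805 - 2.1
= 0.9805 eV

0.9805


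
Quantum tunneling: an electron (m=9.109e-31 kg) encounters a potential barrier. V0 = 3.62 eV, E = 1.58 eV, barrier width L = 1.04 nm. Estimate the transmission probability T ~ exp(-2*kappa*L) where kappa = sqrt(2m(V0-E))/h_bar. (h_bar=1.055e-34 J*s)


V0 - E = 2.04 eV = 3.2681e-19 J
kappa = sqrt(2 * m * (V0-E)) / h_bar
= sqrt(2 * 9.109e-31 * 3.2681e-19) / 1.055e-34
= 7.3138e+09 /m
2*kappa*L = 2 * 7.3138e+09 * 1.04e-9
= 15.2127
T = exp(-15.2127) = 2.472801e-07

2.472801e-07


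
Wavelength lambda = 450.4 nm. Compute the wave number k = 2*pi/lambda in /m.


k = 2 * pi / lambda
= 6.2832 / (450.4e-9)
= 6.2832 / 4.5040e-07
= 1.3950e+07 /m

1.3950e+07


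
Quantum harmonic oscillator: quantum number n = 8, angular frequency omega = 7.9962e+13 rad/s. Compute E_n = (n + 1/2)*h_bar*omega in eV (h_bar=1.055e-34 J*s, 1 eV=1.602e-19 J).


E = (n + 1/2) * h_bar * omega
= (8 + 0.5) * 1.055e-34 * 7.9962e+13
= 8.5 * 8.4360e-21
= 7.1706e-20 J
= 0.4476 eV

0.4476


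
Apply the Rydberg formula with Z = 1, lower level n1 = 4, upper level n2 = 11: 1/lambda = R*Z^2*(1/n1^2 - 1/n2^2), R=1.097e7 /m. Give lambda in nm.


1/lambda = R * Z^2 * (1/n1^2 - 1/n2^2)
= 1.097e7 * 1^2 * (1/4^2 - 1/11^2)
= 1.097e7 * 1 * (0.0625 - 0.008264)
= 5.9496e+05 /m
lambda = 1 / 5.9496e+05
= 1680.7744 nm

1680.7744


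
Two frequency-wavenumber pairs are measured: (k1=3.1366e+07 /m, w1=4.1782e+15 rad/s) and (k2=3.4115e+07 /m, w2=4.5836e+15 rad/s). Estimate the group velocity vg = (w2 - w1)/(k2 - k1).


vg = (w2 - w1) / (k2 - k1)
= (4.5836e+15 - 4.1782e+15) / (3.4115e+07 - 3.1366e+07)
= 4.0540e+14 / 2.7490e+06
= 1.4747e+08 m/s

1.4747e+08


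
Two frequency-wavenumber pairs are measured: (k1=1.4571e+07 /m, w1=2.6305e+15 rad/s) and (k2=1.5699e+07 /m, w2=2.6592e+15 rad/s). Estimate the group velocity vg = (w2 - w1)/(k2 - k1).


vg = (w2 - w1) / (k2 - k1)
= (2.6592e+15 - 2.6305e+15) / (1.5699e+07 - 1.4571e+07)
= 2.8700e+13 / 1.1280e+06
= 2.5443e+07 m/s

2.5443e+07


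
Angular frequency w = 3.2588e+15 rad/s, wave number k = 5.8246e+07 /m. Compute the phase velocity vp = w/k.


vp = w / k
= 3.2588e+15 / 5.8246e+07
= 5.5949e+07 m/s

5.5949e+07


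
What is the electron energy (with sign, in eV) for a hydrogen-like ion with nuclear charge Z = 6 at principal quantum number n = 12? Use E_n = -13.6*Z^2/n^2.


E_n = -13.6 * Z^2 / n^2
= -13.6 * 6^2 / 12^2
= -13.6 * 36 / 144
= -3.4 eV

-3.4


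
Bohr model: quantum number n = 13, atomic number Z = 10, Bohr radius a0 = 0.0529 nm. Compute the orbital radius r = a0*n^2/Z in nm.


r = a0 * n^2 / Z
= 0.0529 * 13^2 / 10
= 0.0529 * 169 / 10
= 0.894 nm

0.894


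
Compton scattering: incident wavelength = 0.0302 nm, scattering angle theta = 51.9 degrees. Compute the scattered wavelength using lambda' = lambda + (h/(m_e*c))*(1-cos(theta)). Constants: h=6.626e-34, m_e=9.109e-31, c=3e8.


Compton wavelength: h/(m_e*c) = 2.4247e-12 m
d_lambda = 2.4247e-12 * (1 - cos(51.9 deg))
= 2.4247e-12 * 0.382964
= 9.2858e-13 m = 0.000929 nm
lambda' = 0.0302 + 0.000929
= 0.031129 nm

0.031129


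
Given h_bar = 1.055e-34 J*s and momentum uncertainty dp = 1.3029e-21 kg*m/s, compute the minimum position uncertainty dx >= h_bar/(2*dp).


dx = h_bar / (2 * dp)
= 1.055e-34 / (2 * 1.3029e-21)
= 1.055e-34 / 2.6058e-21
= 4.0487e-14 m

4.0487e-14


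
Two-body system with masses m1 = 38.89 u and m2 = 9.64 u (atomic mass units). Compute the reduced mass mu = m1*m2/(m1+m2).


mu = m1 * m2 / (m1 + m2)
= 38.89 * 9.64 / (38.89 + 9.64)
= 374.8996 / 48.53
= 7.7251 u

7.7251


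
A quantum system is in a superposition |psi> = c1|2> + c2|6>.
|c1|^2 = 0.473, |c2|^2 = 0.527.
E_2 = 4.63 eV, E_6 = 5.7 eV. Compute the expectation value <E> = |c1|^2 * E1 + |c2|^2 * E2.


<E> = |c1|^2 * E1 + |c2|^2 * E2
= 0.473 * 4.63 + 0.527 * 5.7
= 2.19 + 3.0039
= 5.1939 eV

5.1939


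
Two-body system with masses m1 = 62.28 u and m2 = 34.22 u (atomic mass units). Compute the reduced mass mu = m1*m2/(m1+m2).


mu = m1 * m2 / (m1 + m2)
= 62.28 * 34.22 / (62.28 + 34.22)
= 2131.2216 / 96.5
= 22.0852 u

22.0852


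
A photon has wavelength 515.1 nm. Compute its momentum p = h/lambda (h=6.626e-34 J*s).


p = h / lambda
= 6.626e-34 / (515.1e-9)
= 6.626e-34 / 5.1510e-07
= 1.2864e-27 kg*m/s

1.2864e-27


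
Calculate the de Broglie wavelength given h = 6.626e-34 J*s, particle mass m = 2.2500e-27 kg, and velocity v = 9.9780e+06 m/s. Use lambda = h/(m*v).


lambda = h / (m * v)
= 6.626e-34 / (2.2500e-27 * 9.9780e+06)
= 6.626e-34 / 2.2451e-20
= 2.9514e-14 m

2.9514e-14


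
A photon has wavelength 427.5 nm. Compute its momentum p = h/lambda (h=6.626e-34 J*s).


p = h / lambda
= 6.626e-34 / (427.5e-9)
= 6.626e-34 / 4.2750e-07
= 1.5499e-27 kg*m/s

1.5499e-27


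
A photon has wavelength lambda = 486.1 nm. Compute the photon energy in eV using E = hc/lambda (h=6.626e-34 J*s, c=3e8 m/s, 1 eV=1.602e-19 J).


E = hc / lambda
= (6.626e-34)(3e8) / (486.1e-9)
= 1.9878e-25 / 4.8610e-07
= 4.0893e-19 J
Converting to eV: 4.0893e-19 / 1.602e-19
= 2.5526 eV

2.5526


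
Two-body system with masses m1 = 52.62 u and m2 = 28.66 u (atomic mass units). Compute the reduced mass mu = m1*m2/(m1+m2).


mu = m1 * m2 / (m1 + m2)
= 52.62 * 28.66 / (52.62 + 28.66)
= 1508.0892 / 81.28
= 18.5542 u

18.5542


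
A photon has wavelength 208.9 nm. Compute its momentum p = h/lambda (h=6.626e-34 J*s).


p = h / lambda
= 6.626e-34 / (208.9e-9)
= 6.626e-34 / 2.0890e-07
= 3.1719e-27 kg*m/s

3.1719e-27


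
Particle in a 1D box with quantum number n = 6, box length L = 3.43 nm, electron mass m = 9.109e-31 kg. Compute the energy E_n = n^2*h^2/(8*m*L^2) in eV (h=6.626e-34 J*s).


E = n^2 * h^2 / (8 * m * L^2)
= 6^2 * (6.626e-34)^2 / (8 * 9.109e-31 * (3.43e-9)^2)
= 36 * 4.3904e-67 / (8 * 9.109e-31 * 1.1765e-17)
= 1.8436e-19 J
= 1.1508 eV

1.1508


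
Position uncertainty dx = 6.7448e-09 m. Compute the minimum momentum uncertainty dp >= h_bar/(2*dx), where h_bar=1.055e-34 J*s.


dp = h_bar / (2 * dx)
= 1.055e-34 / (2 * 6.7448e-09)
= 1.055e-34 / 1.3490e-08
= 7.8208e-27 kg*m/s

7.8208e-27


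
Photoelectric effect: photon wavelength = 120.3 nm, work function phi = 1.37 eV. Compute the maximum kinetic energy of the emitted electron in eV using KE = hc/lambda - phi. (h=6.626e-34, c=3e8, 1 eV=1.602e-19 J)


E_photon = hc / lambda
= (6.626e-34)(3e8) / (120.3e-9)
= 1.6524e-18 J
= 10.3144 eV
KE = E_photon - phi
= 10.3144 - 1.37
= 8.9444 eV

8.9444


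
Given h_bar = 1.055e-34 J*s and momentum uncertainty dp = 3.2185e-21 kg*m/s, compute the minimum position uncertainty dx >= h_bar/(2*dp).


dx = h_bar / (2 * dp)
= 1.055e-34 / (2 * 3.2185e-21)
= 1.055e-34 / 6.4370e-21
= 1.6390e-14 m

1.6390e-14


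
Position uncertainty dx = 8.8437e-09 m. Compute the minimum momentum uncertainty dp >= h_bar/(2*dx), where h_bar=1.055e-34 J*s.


dp = h_bar / (2 * dx)
= 1.055e-34 / (2 * 8.8437e-09)
= 1.055e-34 / 1.7687e-08
= 5.9647e-27 kg*m/s

5.9647e-27


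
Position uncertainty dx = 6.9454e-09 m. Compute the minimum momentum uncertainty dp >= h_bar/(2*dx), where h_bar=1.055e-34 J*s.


dp = h_bar / (2 * dx)
= 1.055e-34 / (2 * 6.9454e-09)
= 1.055e-34 / 1.3891e-08
= 7.5950e-27 kg*m/s

7.5950e-27


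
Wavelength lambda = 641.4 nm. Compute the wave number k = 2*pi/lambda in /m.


k = 2 * pi / lambda
= 6.2832 / (641.4e-9)
= 6.2832 / 6.4140e-07
= 9.7960e+06 /m

9.7960e+06


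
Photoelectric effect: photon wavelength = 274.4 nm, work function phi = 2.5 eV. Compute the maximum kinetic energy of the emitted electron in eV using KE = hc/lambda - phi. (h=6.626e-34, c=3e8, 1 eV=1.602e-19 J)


E_photon = hc / lambda
= (6.626e-34)(3e8) / (274.4e-9)
= 7.2442e-19 J
= 4.522 eV
KE = E_photon - phi
= 4.522 - 2.5
= 2.022 eV

2.022


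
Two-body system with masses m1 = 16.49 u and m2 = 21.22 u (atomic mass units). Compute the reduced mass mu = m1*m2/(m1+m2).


mu = m1 * m2 / (m1 + m2)
= 16.49 * 21.22 / (16.49 + 21.22)
= 349.9178 / 37.71
= 9.2792 u

9.2792


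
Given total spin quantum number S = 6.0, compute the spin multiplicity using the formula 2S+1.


Spin multiplicity = 2S + 1
= 2 * 6.0 + 1
= 12.0 + 1
= 13

13


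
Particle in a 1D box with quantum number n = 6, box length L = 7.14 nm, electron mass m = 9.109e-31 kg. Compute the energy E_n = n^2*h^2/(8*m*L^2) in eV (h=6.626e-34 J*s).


E = n^2 * h^2 / (8 * m * L^2)
= 6^2 * (6.626e-34)^2 / (8 * 9.109e-31 * (7.14e-9)^2)
= 36 * 4.3904e-67 / (8 * 9.109e-31 * 5.0980e-17)
= 4.2545e-20 J
= 0.2656 eV

0.2656


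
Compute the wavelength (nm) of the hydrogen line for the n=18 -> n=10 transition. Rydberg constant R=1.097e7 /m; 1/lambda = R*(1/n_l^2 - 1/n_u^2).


1/lambda = R * (1/n_l^2 - 1/n_u^2)
= 1.097e7 * (1/10^2 - 1/18^2)
= 1.097e7 * (0.01 - 0.003086)
= 1.097e7 * 0.006914
= 7.5842e+04 /m
lambda = 1 / 7.5842e+04 = 13185.3106 nm

13185.3106


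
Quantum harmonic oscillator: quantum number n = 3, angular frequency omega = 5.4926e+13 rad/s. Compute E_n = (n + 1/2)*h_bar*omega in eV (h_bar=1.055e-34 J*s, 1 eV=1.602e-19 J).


E = (n + 1/2) * h_bar * omega
= (3 + 0.5) * 1.055e-34 * 5.4926e+13
= 3.5 * 5.7947e-21
= 2.0281e-20 J
= 0.1266 eV

0.1266


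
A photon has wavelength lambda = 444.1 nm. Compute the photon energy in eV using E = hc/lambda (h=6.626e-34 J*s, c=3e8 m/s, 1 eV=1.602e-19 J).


E = hc / lambda
= (6.626e-34)(3e8) / (444.1e-9)
= 1.9878e-25 / 4.4410e-07
= 4.4760e-19 J
Converting to eV: 4.4760e-19 / 1.602e-19
= 2.794 eV

2.794


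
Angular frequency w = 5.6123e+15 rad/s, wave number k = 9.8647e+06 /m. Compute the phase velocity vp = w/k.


vp = w / k
= 5.6123e+15 / 9.8647e+06
= 5.6893e+08 m/s

5.6893e+08


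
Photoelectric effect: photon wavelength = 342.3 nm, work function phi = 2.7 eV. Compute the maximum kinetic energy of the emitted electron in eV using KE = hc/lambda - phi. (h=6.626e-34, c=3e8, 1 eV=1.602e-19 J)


E_photon = hc / lambda
= (6.626e-34)(3e8) / (342.3e-9)
= 5.8072e-19 J
= 3.625 eV
KE = E_photon - phi
= 3.625 - 2.7
= 0.925 eV

0.925


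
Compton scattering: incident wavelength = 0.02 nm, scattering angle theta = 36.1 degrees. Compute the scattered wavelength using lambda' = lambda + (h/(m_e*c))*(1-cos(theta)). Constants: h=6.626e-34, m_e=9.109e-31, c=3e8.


Compton wavelength: h/(m_e*c) = 2.4247e-12 m
d_lambda = 2.4247e-12 * (1 - cos(36.1 deg))
= 2.4247e-12 * 0.19201
= 4.6557e-13 m = 0.000466 nm
lambda' = 0.02 + 0.000466
= 0.020466 nm

0.020466


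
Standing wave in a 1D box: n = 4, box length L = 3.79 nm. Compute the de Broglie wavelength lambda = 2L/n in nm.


lambda = 2L / n
= 2 * 3.79 / 4
= 7.58 / 4
= 1.895 nm

1.895


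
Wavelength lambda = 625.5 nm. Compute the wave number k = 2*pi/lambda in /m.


k = 2 * pi / lambda
= 6.2832 / (625.5e-9)
= 6.2832 / 6.2550e-07
= 1.0045e+07 /m

1.0045e+07


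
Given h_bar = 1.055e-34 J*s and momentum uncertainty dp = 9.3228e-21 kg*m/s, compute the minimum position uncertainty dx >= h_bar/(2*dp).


dx = h_bar / (2 * dp)
= 1.055e-34 / (2 * 9.3228e-21)
= 1.055e-34 / 1.8646e-20
= 5.6582e-15 m

5.6582e-15


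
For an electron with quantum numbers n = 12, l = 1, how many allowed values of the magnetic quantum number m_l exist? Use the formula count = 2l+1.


m_l ranges from -l to +l in integer steps
So m_l goes from -1 to +1
Count = 2l + 1 = 2*1 + 1
= 3

3


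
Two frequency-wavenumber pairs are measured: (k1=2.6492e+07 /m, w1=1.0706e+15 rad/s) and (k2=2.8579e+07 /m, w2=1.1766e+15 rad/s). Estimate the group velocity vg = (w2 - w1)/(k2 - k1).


vg = (w2 - w1) / (k2 - k1)
= (1.1766e+15 - 1.0706e+15) / (2.8579e+07 - 2.6492e+07)
= 1.0600e+14 / 2.0870e+06
= 5.0791e+07 m/s

5.0791e+07


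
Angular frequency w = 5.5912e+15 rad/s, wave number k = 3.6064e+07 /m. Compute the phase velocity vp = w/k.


vp = w / k
= 5.5912e+15 / 3.6064e+07
= 1.5504e+08 m/s

1.5504e+08


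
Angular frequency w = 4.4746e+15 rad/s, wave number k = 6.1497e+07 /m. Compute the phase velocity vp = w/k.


vp = w / k
= 4.4746e+15 / 6.1497e+07
= 7.2761e+07 m/s

7.2761e+07


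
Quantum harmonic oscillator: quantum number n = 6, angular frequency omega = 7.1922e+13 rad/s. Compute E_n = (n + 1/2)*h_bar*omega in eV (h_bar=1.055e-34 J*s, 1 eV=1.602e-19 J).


E = (n + 1/2) * h_bar * omega
= (6 + 0.5) * 1.055e-34 * 7.1922e+13
= 6.5 * 7.5878e-21
= 4.9321e-20 J
= 0.3079 eV

0.3079


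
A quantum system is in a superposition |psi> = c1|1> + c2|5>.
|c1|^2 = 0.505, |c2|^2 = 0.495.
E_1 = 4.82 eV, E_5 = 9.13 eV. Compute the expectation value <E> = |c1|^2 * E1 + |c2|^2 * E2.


<E> = |c1|^2 * E1 + |c2|^2 * E2
= 0.505 * 4.82 + 0.495 * 9.13
= 2.4341 + 4.5194
= 6.9535 eV

6.9535


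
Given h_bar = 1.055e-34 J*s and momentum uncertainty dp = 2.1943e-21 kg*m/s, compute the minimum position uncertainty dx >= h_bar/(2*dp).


dx = h_bar / (2 * dp)
= 1.055e-34 / (2 * 2.1943e-21)
= 1.055e-34 / 4.3886e-21
= 2.4040e-14 m

2.4040e-14


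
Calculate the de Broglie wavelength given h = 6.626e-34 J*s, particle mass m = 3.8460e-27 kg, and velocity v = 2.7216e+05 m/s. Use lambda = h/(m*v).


lambda = h / (m * v)
= 6.626e-34 / (3.8460e-27 * 2.7216e+05)
= 6.626e-34 / 1.0467e-21
= 6.3302e-13 m

6.3302e-13


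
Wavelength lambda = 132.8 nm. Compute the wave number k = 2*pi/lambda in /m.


k = 2 * pi / lambda
= 6.2832 / (132.8e-9)
= 6.2832 / 1.3280e-07
= 4.7313e+07 /m

4.7313e+07


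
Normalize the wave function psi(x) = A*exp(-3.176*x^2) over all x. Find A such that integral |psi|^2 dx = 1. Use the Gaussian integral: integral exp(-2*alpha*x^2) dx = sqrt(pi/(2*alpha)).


integral |psi|^2 dx = A^2 * sqrt(pi/(2*alpha)) = 1
A^2 = sqrt(2*alpha/pi)
= sqrt(2 * 3.176 / pi)
= 1.421937
A = sqrt(1.421937)
= 1.1924

1.1924


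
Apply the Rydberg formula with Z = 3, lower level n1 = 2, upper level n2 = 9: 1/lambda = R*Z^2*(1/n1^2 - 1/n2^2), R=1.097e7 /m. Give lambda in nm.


1/lambda = R * Z^2 * (1/n1^2 - 1/n2^2)
= 1.097e7 * 3^2 * (1/2^2 - 1/9^2)
= 1.097e7 * 9 * (0.25 - 0.012346)
= 2.3464e+07 /m
lambda = 1 / 2.3464e+07
= 42.6192 nm

42.6192


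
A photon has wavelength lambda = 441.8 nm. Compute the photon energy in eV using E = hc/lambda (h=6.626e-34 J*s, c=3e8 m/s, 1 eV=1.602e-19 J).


E = hc / lambda
= (6.626e-34)(3e8) / (441.8e-9)
= 1.9878e-25 / 4.4180e-07
= 4.4993e-19 J
Converting to eV: 4.4993e-19 / 1.602e-19
= 2.8086 eV

2.8086


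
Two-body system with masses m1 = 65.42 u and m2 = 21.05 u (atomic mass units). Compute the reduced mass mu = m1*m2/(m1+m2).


mu = m1 * m2 / (m1 + m2)
= 65.42 * 21.05 / (65.42 + 21.05)
= 1377.091 / 86.47
= 15.9257 u

15.9257


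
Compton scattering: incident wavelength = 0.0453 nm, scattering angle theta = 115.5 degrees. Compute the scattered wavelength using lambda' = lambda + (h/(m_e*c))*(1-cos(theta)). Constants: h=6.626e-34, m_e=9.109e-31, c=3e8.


Compton wavelength: h/(m_e*c) = 2.4247e-12 m
d_lambda = 2.4247e-12 * (1 - cos(115.5 deg))
= 2.4247e-12 * 1.430511
= 3.4686e-12 m = 0.003469 nm
lambda' = 0.0453 + 0.003469
= 0.048769 nm

0.048769


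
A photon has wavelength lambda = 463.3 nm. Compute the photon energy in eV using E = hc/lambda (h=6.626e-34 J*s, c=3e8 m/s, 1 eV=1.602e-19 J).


E = hc / lambda
= (6.626e-34)(3e8) / (463.3e-9)
= 1.9878e-25 / 4.6330e-07
= 4.2905e-19 J
Converting to eV: 4.2905e-19 / 1.602e-19
= 2.6782 eV

2.6782


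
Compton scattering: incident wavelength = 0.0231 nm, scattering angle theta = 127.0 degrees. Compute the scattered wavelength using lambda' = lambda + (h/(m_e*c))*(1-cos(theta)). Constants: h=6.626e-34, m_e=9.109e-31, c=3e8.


Compton wavelength: h/(m_e*c) = 2.4247e-12 m
d_lambda = 2.4247e-12 * (1 - cos(127.0 deg))
= 2.4247e-12 * 1.601815
= 3.8839e-12 m = 0.003884 nm
lambda' = 0.0231 + 0.003884
= 0.026984 nm

0.026984


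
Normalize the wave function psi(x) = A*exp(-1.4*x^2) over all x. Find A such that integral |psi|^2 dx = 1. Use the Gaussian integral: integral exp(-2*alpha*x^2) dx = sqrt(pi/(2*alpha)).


integral |psi|^2 dx = A^2 * sqrt(pi/(2*alpha)) = 1
A^2 = sqrt(2*alpha/pi)
= sqrt(2 * 1.4 / pi)
= 0.94407
A = sqrt(0.94407)
= 0.9716

0.9716


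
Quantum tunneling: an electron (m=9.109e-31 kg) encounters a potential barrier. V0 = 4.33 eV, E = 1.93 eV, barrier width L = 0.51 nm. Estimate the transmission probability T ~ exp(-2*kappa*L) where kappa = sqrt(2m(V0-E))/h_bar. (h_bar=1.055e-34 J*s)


V0 - E = 2.4 eV = 3.8448e-19 J
kappa = sqrt(2 * m * (V0-E)) / h_bar
= sqrt(2 * 9.109e-31 * 3.8448e-19) / 1.055e-34
= 7.9330e+09 /m
2*kappa*L = 2 * 7.9330e+09 * 0.51e-9
= 8.0916
T = exp(-8.0916) = 3.060966e-04

3.060966e-04


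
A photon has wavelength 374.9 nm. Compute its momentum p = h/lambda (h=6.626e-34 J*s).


p = h / lambda
= 6.626e-34 / (374.9e-9)
= 6.626e-34 / 3.7490e-07
= 1.7674e-27 kg*m/s

1.7674e-27
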